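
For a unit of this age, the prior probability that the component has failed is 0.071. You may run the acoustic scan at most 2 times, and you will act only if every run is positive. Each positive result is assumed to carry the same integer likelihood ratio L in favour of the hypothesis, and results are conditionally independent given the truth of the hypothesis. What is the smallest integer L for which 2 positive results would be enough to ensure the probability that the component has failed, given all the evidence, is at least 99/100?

Prior odds = 0.071/0.929 = 71/929.
Target odds = 0.99/0.01 = 99.
Need L² ≥ 99 ÷ (71/929) = 91971/71.
35² = 1225 < 91971/71 ≤ 1296 = 36², so L = 36.

36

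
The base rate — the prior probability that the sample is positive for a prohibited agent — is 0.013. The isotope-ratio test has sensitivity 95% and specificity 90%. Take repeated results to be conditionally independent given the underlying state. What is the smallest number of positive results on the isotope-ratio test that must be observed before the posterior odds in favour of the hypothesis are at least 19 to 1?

Prior odds: 0.013 ÷ 0.987 = 13/987.
False-positive rate = 1 − 0.9 = 0.1; likelihood ratio of a positive = 0.95/0.1 = 9.5.
Target odds = 19.
Require 9.5ⁿ ≥ 19 ÷ (13/987) = 18753/13.
9.5³ = 857.375 falls short of 18753/13 but 9.5⁴ = 8145.0625 reaches it, so n = 4.

4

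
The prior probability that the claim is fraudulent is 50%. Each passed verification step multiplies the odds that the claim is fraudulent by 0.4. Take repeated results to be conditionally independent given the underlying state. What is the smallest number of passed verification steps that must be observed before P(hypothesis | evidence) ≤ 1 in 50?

5

Prior odds: 0.5 ÷ 0.5 = 1.
Likelihood ratio per passed verification step = 0.4.
Target posterior odds = 0.02/0.98 = 1/49.
Require 0.4ⁿ ≤ 1/49 ÷ 1 = 1/49.
0.4⁴ = 0.0256 is still above 1/49 but 0.4⁵ = 0.01024 is at or below it, so n = 5.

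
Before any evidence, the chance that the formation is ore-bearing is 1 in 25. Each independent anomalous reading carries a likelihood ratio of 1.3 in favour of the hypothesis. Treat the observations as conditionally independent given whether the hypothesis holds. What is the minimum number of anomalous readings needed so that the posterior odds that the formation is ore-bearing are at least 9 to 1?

21

Prior odds = 0.04/0.96 = 1/24.
Likelihood ratio per anomalous reading = 1.3.
Target odds = 9.
Need (1/24) × 1.3ⁿ ≥ 9, i.e. 1.3ⁿ ≥ 216.
1.3²⁰ ≈190.05 falls short of 216 but 1.3²¹ ≈247.065 reaches it, so n = 21.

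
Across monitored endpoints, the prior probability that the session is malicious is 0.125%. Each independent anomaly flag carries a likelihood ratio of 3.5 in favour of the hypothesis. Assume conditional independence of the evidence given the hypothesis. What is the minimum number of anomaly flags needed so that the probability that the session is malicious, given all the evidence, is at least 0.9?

Prior odds = 0.00125/0.99875 = 1/799.
Likelihood ratio per anomaly flag = 3.5.
Target posterior odds = 0.9/0.1 = 9.
Require 3.5ⁿ ≥ 9 ÷ (1/799) = 7191.
3.5⁷ = 823543/128 falls short of 7191 but 3.5⁸ = 5764801/256 reaches it, so n = 8.

8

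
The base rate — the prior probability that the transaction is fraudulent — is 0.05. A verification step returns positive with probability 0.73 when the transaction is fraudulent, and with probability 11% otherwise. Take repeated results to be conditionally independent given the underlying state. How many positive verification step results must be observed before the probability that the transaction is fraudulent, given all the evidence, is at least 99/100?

4

Prior odds: 0.05 ÷ 0.95 = 1/19.
Likelihood ratio of a positive result = 0.73/0.11 = 73/11.
Target posterior odds = 0.99/0.01 = 99.
Require (73/11)ⁿ ≥ 99 ÷ (1/19) = 1881.
(73/11)³ = 389017/1331 falls short of 1881 but (73/11)⁴ = 28398241/14641 reaches it, so n = 4.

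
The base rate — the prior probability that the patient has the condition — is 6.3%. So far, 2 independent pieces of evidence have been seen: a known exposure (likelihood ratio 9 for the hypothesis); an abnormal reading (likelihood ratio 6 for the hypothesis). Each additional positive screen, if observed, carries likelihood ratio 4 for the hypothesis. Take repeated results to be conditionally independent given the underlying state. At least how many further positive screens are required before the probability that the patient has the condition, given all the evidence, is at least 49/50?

Prior odds = 0.063/0.937 = 63/937.
Combined Bayes factor of the evidence already in hand = 9 × 6 = 54.
Odds after that evidence = (63/937) × 54 = 3402/937.
Target odds = 0.98/0.02 = 49.
Need 4ⁿ ≥ 49 ÷ (3402/937) = 6559/486.
4¹ = 4 falls short of 6559/486 but 4² = 16 reaches it, so n = 2.

2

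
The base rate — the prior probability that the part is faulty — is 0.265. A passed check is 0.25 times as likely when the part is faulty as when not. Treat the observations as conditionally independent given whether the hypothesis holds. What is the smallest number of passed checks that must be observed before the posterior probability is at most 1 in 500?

Prior odds: 0.265 ÷ 0.735 = 53/147.
Likelihood ratio per passed check = 0.25.
Target posterior odds = 0.002/0.998 = 1/499.
Need (53/147) × 0.25ⁿ ≤ 1/499, i.e. 0.25ⁿ ≤ 147/26447.
0.25³ = 0.015625 is still above 147/26447 but 0.25⁴ = 0.00390625 is at or below it, so n = 4.

4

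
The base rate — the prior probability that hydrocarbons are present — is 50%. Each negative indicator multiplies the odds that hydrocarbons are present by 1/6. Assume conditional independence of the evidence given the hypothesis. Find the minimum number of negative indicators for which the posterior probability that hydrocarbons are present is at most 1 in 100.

3

Prior odds: 0.5 ÷ 0.5 = 1.
Likelihood ratio per negative indicator = 1/6.
Target odds: 0.01 ÷ 0.99 = 1/99.
Need 1 × (1/6)ⁿ ≤ 1/99, i.e. (1/6)ⁿ ≤ 1/99.
(1/6)² = 1/36 is still above 1/99 but (1/6)³ = 1/216 is at or below it, so n = 3.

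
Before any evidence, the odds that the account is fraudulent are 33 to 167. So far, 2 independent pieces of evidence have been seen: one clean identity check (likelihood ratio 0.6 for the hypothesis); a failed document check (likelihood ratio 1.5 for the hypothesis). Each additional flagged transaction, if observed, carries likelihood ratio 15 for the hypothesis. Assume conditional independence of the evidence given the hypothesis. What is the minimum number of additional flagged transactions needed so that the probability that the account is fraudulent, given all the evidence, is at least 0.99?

3

Prior odds = 33/167.
Combined Bayes factor of the evidence already in hand = 0.6 × 1.5 = 0.9.
Odds after that evidence = (33/167) × 0.9 = 297/1670.
Target odds = 0.99/0.01 = 99.
Need 15ⁿ ≥ 99 ÷ (297/1670) = 1670/3.
15² = 225 falls short of 1670/3 but 15³ = 3375 reaches it, so n = 3.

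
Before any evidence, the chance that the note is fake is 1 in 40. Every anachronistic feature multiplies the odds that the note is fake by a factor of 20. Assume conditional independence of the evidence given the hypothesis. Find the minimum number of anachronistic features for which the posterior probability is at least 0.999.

4

Prior odds: 0.025 ÷ 0.975 = 1/39.
Likelihood ratio per anachronistic feature = 20.
Target posterior odds = 0.999/0.001 = 999.
Require 20ⁿ ≥ 999 ÷ (1/39) = 38961.
20³ = 8000 falls short of 38961 but 20⁴ = 160000 reaches it, so n = 4.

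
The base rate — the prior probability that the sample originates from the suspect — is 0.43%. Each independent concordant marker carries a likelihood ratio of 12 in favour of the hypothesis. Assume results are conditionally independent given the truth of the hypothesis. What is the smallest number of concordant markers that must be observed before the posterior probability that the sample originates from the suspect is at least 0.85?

Prior odds: 0.0043 ÷ 0.9957 = 43/9957.
Likelihood ratio per concordant marker = 12.
Target odds: 0.85 ÷ 0.15 = 17/3.
Require 12ⁿ ≥ 17/3 ÷ (43/9957) = 56423/43.
12² = 144 falls short of 56423/43 but 12³ = 1728 reaches it, so n = 3.

3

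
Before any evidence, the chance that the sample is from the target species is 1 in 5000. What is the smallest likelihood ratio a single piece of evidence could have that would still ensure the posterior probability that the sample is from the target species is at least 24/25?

Prior odds = 0.0002/0.9998 = 1/4999.
Target odds = 0.96/0.04 = 24.
Required Bayes factor = 24 ÷ (1/4999) = 119976.

119976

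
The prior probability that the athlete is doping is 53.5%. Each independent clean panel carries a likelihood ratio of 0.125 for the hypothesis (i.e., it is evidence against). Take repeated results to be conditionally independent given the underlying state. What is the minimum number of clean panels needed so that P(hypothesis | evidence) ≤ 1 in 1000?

Prior odds: 0.535 ÷ 0.465 = 107/93.
Likelihood ratio per clean panel = 0.125.
Target posterior odds = 0.001/0.999 = 1/999.
Need (107/93) × 0.125ⁿ ≤ 1/999, i.e. 0.125ⁿ ≤ 31/35631.
0.125³ = 0.001953125 is still above 31/35631 but 0.125⁴ = 1/4096 is at or below it, so n = 4.

4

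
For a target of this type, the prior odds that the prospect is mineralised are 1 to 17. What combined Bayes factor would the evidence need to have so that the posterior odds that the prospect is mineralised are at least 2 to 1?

34

Prior odds = 1/17.
Target odds = 2.
Required Bayes factor = 2 ÷ (1/17) = 34.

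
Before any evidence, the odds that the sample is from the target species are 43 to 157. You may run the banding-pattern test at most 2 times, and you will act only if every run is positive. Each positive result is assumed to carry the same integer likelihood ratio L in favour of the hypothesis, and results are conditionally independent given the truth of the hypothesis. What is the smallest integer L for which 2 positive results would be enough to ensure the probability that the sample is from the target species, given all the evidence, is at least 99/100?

Prior odds = 43/157.
Target odds = 0.99/0.01 = 99.
Need L² ≥ 99 ÷ (43/157) = 15543/43.
19² = 361 < 15543/43 ≤ 400 = 20², so L = 20.

20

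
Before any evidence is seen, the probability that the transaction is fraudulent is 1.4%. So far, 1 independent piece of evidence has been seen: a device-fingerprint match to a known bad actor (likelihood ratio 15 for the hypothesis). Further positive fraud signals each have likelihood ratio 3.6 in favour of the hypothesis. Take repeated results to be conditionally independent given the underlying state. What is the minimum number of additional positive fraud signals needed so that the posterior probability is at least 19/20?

4

Prior odds = 0.014/0.986 = 7/493.
Bayes factor of the evidence already in hand = 15.
Odds after that evidence = (7/493) × 15 = 105/493.
Target odds = 0.95/0.05 = 19.
Need 3.6ⁿ ≥ 19 ÷ (105/493) = 9367/105.
3.6³ = 46.656 falls short of 9367/105 but 3.6⁴ = 167.9616 reaches it, so n = 4.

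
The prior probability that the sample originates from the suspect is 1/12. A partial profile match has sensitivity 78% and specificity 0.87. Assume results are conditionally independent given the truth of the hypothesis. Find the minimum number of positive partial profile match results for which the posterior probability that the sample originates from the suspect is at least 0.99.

4

Prior odds = (1/12)/(11/12) = 1/11.
False-positive rate = 1 − 0.87 = 0.13; likelihood ratio of a positive = 0.78/0.13 = 6.
Target posterior odds = 0.99/0.01 = 99.
Need (1/11) × 6ⁿ ≥ 99, i.e. 6ⁿ ≥ 1089.
6³ = 216 falls short of 1089 but 6⁴ = 1296 reaches it, so n = 4.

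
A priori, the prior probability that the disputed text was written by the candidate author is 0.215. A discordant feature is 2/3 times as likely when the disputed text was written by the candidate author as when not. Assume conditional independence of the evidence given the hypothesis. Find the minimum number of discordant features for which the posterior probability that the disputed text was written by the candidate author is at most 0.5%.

10

Prior odds: 0.215 ÷ 0.785 = 43/157.
Likelihood ratio per discordant feature = 2/3.
Target odds: 0.005 ÷ 0.995 = 1/199.
Require (2/3)ⁿ ≤ 1/199 ÷ (43/157) = 157/8557.
(2/3)⁹ = 512/19683 is still above 157/8557 but (2/3)¹⁰ = 1024/59049 is at or below it, so n = 10.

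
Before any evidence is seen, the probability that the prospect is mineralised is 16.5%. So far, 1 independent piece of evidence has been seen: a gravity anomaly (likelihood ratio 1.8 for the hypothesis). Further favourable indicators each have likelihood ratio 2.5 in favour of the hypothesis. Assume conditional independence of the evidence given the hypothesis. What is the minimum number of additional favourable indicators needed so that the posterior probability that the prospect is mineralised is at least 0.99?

7

Prior odds = 0.165/0.835 = 33/167.
Bayes factor of the evidence already in hand = 1.8.
Odds after that evidence = (33/167) × 1.8 = 297/835.
Target odds = 0.99/0.01 = 99.
Need 2.5ⁿ ≥ 99 ÷ (297/835) = 835/3.
2.5⁶ = 244.140625 falls short of 835/3 but 2.5⁷ = 610.3515625 reaches it, so n = 7.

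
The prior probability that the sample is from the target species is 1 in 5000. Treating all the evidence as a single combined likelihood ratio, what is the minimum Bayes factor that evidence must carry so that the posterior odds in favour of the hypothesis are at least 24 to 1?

Prior odds = 0.0002/0.9998 = 1/4999.
Target odds = 24.
Required Bayes factor = 24 ÷ (1/4999) = 119976.

119976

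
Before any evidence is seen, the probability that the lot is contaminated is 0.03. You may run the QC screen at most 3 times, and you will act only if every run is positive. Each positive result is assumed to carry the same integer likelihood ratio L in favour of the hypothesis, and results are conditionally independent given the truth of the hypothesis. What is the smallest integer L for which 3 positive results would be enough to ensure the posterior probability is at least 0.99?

15

Prior odds = 0.03/0.97 = 3/97.
Target odds = 0.99/0.01 = 99.
Need L³ ≥ 99 ÷ (3/97) = 3201.
14³ = 2744 < 3201 ≤ 3375 = 15³, so L = 15.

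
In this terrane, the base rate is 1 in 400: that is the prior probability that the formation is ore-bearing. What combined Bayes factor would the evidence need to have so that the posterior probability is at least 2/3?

Prior odds = 0.0025/0.9975 = 1/399.
Target odds = (2/3)/(1/3) = 2.
Required Bayes factor = 2 ÷ (1/399) = 798.

798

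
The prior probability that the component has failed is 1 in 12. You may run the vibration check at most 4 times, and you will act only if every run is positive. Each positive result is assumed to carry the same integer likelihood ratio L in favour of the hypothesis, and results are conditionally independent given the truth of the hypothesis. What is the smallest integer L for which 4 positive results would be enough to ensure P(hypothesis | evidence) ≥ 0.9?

4

Prior odds = (1/12)/(11/12) = 1/11.
Target odds = 0.9/0.1 = 9.
Need L⁴ ≥ 9 ÷ (1/11) = 99.
3⁴ = 81 < 99 ≤ 256 = 4⁴, so L = 4.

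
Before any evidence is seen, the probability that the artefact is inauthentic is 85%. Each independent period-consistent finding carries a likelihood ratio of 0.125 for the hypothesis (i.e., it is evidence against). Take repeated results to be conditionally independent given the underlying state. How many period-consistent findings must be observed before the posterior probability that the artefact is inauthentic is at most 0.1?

2

Prior odds: 0.85 ÷ 0.15 = 17/3.
Likelihood ratio per period-consistent finding = 0.125.
Target odds: 0.1 ÷ 0.9 = 1/9.
Require 0.125ⁿ ≤ 1/9 ÷ (17/3) = 1/51.
0.125¹ = 0.125 is still above 1/51 but 0.125² = 0.015625 is at or below it, so n = 2.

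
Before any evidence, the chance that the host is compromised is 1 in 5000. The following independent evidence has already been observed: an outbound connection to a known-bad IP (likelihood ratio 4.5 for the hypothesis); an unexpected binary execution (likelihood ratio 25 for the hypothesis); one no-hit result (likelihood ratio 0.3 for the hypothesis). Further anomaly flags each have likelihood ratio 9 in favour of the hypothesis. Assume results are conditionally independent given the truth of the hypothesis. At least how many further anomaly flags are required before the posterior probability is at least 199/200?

5

Prior odds = 0.0002/0.9998 = 1/4999.
Combined Bayes factor of the evidence already in hand = 4.5 × 25 × 0.3 = 33.75.
Odds after that evidence = (1/4999) × 33.75 = 135/19996.
Target odds = 0.995/0.005 = 199.
Need 9ⁿ ≥ 199 ÷ (135/19996) = 3979204/135.
9⁴ = 6561 falls short of 3979204/135 but 9⁵ = 59049 reaches it, so n = 5.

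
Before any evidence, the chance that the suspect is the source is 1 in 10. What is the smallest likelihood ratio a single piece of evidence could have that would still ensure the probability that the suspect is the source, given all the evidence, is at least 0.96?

Prior odds = 0.1/0.9 = 1/9.
Target odds = 0.96/0.04 = 24.
Required Bayes factor = 24 ÷ (1/9) = 216.

216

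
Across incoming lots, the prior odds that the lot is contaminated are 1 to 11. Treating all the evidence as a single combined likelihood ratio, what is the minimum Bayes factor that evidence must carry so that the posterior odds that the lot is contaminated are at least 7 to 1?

77

Prior odds = 1/11.
Target odds = 7.
Required Bayes factor = 7 ÷ (1/11) = 77.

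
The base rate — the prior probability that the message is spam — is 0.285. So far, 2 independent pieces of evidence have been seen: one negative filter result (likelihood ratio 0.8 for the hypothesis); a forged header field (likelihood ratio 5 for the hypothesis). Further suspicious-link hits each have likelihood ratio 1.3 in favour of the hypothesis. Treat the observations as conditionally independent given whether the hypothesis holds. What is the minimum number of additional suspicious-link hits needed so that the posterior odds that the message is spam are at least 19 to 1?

Prior odds = 0.285/0.715 = 57/143.
Combined Bayes factor of the evidence already in hand = 0.8 × 5 = 4.
Odds after that evidence = (57/143) × 4 = 228/143.
Target odds = 19.
Need 1.3ⁿ ≥ 19 ÷ (228/143) = 143/12.
1.3⁹ ≈10.6045 falls short of 143/12 but 1.3¹⁰ ≈13.7858 reaches it, so n = 10.

10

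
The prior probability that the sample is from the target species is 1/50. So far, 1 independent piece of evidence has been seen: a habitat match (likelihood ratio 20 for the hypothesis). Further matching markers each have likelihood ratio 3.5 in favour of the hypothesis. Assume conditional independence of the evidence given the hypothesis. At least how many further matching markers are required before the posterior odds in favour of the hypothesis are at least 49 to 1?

Prior odds = 0.02/0.98 = 1/49.
Bayes factor of the evidence already in hand = 20.
Odds after that evidence = (1/49) × 20 = 20/49.
Target odds = 49.
Need 3.5ⁿ ≥ 49 ÷ (20/49) = 120.05.
3.5³ = 42.875 falls short of 120.05 but 3.5⁴ = 150.0625 reaches it, so n = 4.

4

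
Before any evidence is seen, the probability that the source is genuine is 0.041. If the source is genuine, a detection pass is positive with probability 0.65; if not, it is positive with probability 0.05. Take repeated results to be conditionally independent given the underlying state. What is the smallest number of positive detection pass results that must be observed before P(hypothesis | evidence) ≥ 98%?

3

Prior odds = 0.041/0.959 = 41/959.
Likelihood ratio of a positive = 0.65/0.05 = 13.
Target posterior odds = 0.98/0.02 = 49.
Need (41/959) × 13ⁿ ≥ 49, i.e. 13ⁿ ≥ 46991/41.
13² = 169 falls short of 46991/41 but 13³ = 2197 reaches it, so n = 3.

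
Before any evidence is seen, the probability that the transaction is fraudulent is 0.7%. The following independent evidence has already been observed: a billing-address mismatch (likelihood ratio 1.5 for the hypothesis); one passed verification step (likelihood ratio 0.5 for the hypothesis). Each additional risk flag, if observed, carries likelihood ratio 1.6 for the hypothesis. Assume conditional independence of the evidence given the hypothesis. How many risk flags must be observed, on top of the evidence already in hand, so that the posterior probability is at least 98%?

Prior odds = 0.007/0.993 = 7/993.
Combined Bayes factor of the evidence already in hand = 1.5 × 0.5 = 0.75.
Odds after that evidence = (7/993) × 0.75 = 7/1324.
Target odds = 0.98/0.02 = 49.
Need 1.6ⁿ ≥ 49 ÷ (7/1324) = 9268.
1.6¹⁹ ≈7555.79 falls short of 9268 but 1.6²⁰ ≈12089.3 reaches it, so n = 20.

20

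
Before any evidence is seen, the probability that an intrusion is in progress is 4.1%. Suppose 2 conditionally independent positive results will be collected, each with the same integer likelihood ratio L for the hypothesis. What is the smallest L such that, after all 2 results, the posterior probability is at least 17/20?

12

Prior odds = 0.041/0.959 = 41/959.
Target odds = 0.85/0.15 = 17/3.
Need L² ≥ 17/3 ÷ (41/959) = 16303/123.
11² = 121 < 16303/123 ≤ 144 = 12², so L = 12.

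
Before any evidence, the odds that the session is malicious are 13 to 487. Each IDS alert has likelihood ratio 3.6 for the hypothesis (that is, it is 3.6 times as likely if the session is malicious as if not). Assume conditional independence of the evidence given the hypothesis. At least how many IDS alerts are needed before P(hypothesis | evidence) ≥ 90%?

5

Prior odds = 13/487.
Likelihood ratio per IDS alert = 3.6.
Target odds: 0.9 ÷ 0.1 = 9.
Require 3.6ⁿ ≥ 9 ÷ (13/487) = 4383/13.
3.6⁴ = 167.9616 falls short of 4383/13 but 3.6⁵ = 604.66176 reaches it, so n = 5.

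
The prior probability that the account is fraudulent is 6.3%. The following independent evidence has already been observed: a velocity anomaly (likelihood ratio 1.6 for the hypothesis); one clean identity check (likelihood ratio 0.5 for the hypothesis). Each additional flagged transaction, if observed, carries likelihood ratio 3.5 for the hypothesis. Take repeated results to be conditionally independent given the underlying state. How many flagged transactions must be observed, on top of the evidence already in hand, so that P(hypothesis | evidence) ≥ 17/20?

Prior odds = 0.063/0.937 = 63/937.
Combined Bayes factor of the evidence already in hand = 1.6 × 0.5 = 0.8.
Odds after that evidence = (63/937) × 0.8 = 252/4685.
Target odds = 0.85/0.15 = 17/3.
Need 3.5ⁿ ≥ 17/3 ÷ (252/4685) = 79645/756.
3.5³ = 42.875 falls short of 79645/756 but 3.5⁴ = 150.0625 reaches it, so n = 4.

4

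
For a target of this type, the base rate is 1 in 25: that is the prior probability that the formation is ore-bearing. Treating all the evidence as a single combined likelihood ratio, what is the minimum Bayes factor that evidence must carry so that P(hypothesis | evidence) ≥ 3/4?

Prior odds = 0.04/0.96 = 1/24.
Target odds = 0.75/0.25 = 3.
Required Bayes factor = 3 ÷ (1/24) = 72.

72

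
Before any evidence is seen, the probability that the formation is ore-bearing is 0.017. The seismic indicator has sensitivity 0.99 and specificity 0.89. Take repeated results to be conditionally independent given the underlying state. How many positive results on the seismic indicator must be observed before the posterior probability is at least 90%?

Prior odds = 0.017/0.983 = 17/983.
False-positive rate = 1 − 0.89 = 0.11; likelihood ratio of a positive = 0.99/0.11 = 9.
Target odds: 0.9 ÷ 0.1 = 9.
Need (17/983) × 9ⁿ ≥ 9, i.e. 9ⁿ ≥ 8847/17.
9² = 81 falls short of 8847/17 but 9³ = 729 reaches it, so n = 3.

3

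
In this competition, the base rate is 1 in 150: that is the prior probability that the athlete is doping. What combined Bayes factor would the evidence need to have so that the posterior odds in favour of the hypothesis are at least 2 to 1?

298

Prior odds = (1/150)/(149/150) = 1/149.
Target odds = 2.
Required Bayes factor = 2 ÷ (1/149) = 298.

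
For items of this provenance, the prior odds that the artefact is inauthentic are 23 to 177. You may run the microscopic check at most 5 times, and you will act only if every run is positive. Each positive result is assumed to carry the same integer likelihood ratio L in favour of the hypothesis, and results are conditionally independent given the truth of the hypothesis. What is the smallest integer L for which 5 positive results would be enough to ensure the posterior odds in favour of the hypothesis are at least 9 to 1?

Prior odds = 23/177.
Target odds = 9.
Need L⁵ ≥ 9 ÷ (23/177) = 1593/23.
2⁵ = 32 < 1593/23 ≤ 243 = 3⁵, so L = 3.

3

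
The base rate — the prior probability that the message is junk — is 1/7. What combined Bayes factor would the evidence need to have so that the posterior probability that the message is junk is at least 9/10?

Prior odds = (1/7)/(6/7) = 1/6.
Target odds = 0.9/0.1 = 9.
Required Bayes factor = 9 ÷ (1/6) = 54.

54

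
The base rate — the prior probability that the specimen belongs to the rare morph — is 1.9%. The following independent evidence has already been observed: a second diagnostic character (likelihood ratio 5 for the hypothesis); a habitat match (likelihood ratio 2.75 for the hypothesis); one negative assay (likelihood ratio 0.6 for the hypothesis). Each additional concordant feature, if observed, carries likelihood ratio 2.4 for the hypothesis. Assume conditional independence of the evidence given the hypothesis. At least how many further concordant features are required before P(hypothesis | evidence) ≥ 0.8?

4

Prior odds = 0.019/0.981 = 19/981.
Combined Bayes factor of the evidence already in hand = 5 × 2.75 × 0.6 = 8.25.
Odds after that evidence = (19/981) × 8.25 = 209/1308.
Target odds = 0.8/0.2 = 4.
Need 2.4ⁿ ≥ 4 ÷ (209/1308) = 5232/209.
2.4³ = 13.824 falls short of 5232/209 but 2.4⁴ = 33.1776 reaches it, so n = 4.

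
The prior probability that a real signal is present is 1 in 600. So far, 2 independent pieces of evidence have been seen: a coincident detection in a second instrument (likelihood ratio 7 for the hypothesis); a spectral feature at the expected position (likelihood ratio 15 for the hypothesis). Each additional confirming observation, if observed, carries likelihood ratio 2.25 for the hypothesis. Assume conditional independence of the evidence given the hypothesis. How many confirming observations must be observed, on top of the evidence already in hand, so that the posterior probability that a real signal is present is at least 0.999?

Prior odds = (1/600)/(599/600) = 1/599.
Combined Bayes factor of the evidence already in hand = 7 × 15 = 105.
Odds after that evidence = (1/599) × 105 = 105/599.
Target odds = 0.999/0.001 = 999.
Need 2.25ⁿ ≥ 999 ÷ (105/599) = 199467/35.
2.25¹⁰ ≈3325.26 falls short of 199467/35 but 2.25¹¹ ≈7481.83 reaches it, so n = 11.

11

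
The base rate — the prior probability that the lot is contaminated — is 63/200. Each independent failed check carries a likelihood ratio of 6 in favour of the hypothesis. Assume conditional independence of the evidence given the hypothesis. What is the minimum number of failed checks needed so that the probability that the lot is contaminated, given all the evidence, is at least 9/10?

2

Prior odds: 0.315 ÷ 0.685 = 63/137.
Likelihood ratio per failed check = 6.
Target odds: 0.9 ÷ 0.1 = 9.
Require 6ⁿ ≥ 9 ÷ (63/137) = 137/7.
6¹ = 6 falls short of 137/7 but 6² = 36 reaches it, so n = 2.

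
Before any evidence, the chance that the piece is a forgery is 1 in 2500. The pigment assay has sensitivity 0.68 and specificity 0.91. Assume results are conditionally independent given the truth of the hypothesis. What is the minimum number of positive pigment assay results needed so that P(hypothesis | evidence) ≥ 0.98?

6

Prior odds: 0.0004 ÷ 0.9996 = 1/2499.
False-positive rate = 1 − 0.91 = 0.09; likelihood ratio of a positive = 0.68/0.09 = 68/9.
Target odds: 0.98 ÷ 0.02 = 49.
Need (1/2499) × (68/9)ⁿ ≥ 49, i.e. (68/9)ⁿ ≥ 122451.
(68/9)⁵ ≈24622.5 falls short of 122451 but (68/9)⁶ ≈186037 reaches it, so n = 6.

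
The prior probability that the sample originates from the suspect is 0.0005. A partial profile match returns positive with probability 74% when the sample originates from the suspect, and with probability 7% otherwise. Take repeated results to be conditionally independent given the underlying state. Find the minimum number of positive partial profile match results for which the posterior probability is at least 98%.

5

Prior odds: 0.0005 ÷ 0.9995 = 1/1999.
Likelihood ratio of a positive result = 0.74/0.07 = 74/7.
Target posterior odds = 0.98/0.02 = 49.
Require (74/7)ⁿ ≥ 49 ÷ (1/1999) = 97951.
(74/7)⁴ = 29986576/2401 falls short of 97951 but (74/7)⁵ ≈132029 reaches it, so n = 5.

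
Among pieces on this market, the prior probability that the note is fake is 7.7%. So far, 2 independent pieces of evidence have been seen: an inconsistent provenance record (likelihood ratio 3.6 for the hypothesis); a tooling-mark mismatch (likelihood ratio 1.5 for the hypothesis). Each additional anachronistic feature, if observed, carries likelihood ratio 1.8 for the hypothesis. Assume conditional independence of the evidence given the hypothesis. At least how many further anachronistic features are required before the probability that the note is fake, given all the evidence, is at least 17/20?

Prior odds = 0.077/0.923 = 77/923.
Combined Bayes factor of the evidence already in hand = 3.6 × 1.5 = 5.4.
Odds after that evidence = (77/923) × 5.4 = 2079/4615.
Target odds = 0.85/0.15 = 17/3.
Need 1.8ⁿ ≥ 17/3 ÷ (2079/4615) = 78455/6237.
1.8⁴ = 10.4976 falls short of 78455/6237 but 1.8⁵ = 18.89568 reaches it, so n = 5.

5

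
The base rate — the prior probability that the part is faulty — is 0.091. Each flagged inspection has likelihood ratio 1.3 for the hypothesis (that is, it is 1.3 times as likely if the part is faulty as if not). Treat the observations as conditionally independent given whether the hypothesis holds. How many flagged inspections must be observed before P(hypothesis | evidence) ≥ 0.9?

Prior odds: 0.091 ÷ 0.909 = 91/909.
Likelihood ratio per flagged inspection = 1.3.
Target posterior odds = 0.9/0.1 = 9.
Require 1.3ⁿ ≥ 9 ÷ (91/909) = 8181/91.
1.3¹⁷ ≈86.5042 falls short of 8181/91 but 1.3¹⁸ ≈112.455 reaches it, so n = 18.

18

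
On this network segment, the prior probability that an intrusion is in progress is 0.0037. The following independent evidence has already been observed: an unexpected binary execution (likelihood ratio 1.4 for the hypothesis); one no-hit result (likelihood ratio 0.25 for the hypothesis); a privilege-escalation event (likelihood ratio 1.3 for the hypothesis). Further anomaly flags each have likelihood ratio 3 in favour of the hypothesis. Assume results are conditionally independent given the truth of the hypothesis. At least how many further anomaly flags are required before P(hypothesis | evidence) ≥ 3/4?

7

Prior odds = 0.0037/0.9963 = 37/9963.
Combined Bayes factor of the evidence already in hand = 1.4 × 0.25 × 1.3 = 0.455.
Odds after that evidence = (37/9963) × 0.455 = 3367/1992600.
Target odds = 0.75/0.25 = 3.
Need 3ⁿ ≥ 3 ÷ (3367/1992600) = 5977800/3367.
3⁶ = 729 falls short of 5977800/3367 but 3⁷ = 2187 reaches it, so n = 7.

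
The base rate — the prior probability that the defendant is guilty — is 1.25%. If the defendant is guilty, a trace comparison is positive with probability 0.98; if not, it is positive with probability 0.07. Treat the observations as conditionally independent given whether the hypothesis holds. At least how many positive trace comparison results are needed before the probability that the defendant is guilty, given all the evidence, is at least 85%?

3

Prior odds: 0.0125 ÷ 0.9875 = 1/79.
Likelihood ratio of a positive = 0.98/0.07 = 14.
Target odds: 0.85 ÷ 0.15 = 17/3.
Need (1/79) × 14ⁿ ≥ 17/3, i.e. 14ⁿ ≥ 1343/3.
14² = 196 falls short of 1343/3 but 14³ = 2744 reaches it, so n = 3.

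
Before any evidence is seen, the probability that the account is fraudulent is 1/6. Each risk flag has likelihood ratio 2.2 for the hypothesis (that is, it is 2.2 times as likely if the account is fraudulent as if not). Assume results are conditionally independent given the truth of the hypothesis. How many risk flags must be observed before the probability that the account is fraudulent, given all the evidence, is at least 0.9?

5

Prior odds: (1/6) ÷ (5/6) = 0.2.
Likelihood ratio per risk flag = 2.2.
Target posterior odds = 0.9/0.1 = 9.
Need 0.2 × 2.2ⁿ ≥ 9, i.e. 2.2ⁿ ≥ 45.
2.2⁴ = 23.4256 falls short of 45 but 2.2⁵ = 51.53632 reaches it, so n = 5.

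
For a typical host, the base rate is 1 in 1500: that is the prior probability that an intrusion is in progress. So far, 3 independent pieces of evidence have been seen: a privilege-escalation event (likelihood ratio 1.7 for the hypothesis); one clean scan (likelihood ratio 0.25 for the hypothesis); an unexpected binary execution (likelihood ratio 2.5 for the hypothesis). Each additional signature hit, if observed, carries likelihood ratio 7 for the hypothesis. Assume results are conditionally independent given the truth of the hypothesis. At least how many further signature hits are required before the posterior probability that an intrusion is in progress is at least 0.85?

5

Prior odds = (1/1500)/(1499/1500) = 1/1499.
Combined Bayes factor of the evidence already in hand = 1.7 × 0.25 × 2.5 = 1.0625.
Odds after that evidence = (1/1499) × 1.0625 = 17/23984.
Target odds = 0.85/0.15 = 17/3.
Need 7ⁿ ≥ 17/3 ÷ (17/23984) = 23984/3.
7⁴ = 2401 falls short of 23984/3 but 7⁵ = 16807 reaches it, so n = 5.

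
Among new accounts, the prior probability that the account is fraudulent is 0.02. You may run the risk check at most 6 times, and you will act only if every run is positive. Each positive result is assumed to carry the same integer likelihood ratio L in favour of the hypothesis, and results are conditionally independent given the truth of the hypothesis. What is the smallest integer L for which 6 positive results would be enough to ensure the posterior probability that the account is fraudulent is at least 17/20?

Prior odds = 0.02/0.98 = 1/49.
Target odds = 0.85/0.15 = 17/3.
Need L⁶ ≥ 17/3 ÷ (1/49) = 833/3.
2⁶ = 64 < 833/3 ≤ 729 = 3⁶, so L = 3.

3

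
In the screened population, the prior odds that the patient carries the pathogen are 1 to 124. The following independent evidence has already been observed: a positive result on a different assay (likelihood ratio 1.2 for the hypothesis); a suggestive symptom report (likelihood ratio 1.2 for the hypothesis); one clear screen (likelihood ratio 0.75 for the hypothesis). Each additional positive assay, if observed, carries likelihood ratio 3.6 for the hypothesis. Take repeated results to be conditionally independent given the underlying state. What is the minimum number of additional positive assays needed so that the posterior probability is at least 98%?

Prior odds = 1/124.
Combined Bayes factor of the evidence already in hand = 1.2 × 1.2 × 0.75 = 1.08.
Odds after that evidence = (1/124) × 1.08 = 27/3100.
Target odds = 0.98/0.02 = 49.
Need 3.6ⁿ ≥ 49 ÷ (27/3100) = 151900/27.
3.6⁶ = 34012224/15625 falls short of 151900/27 but 3.6⁷ = 612220032/78125 reaches it, so n = 7.

7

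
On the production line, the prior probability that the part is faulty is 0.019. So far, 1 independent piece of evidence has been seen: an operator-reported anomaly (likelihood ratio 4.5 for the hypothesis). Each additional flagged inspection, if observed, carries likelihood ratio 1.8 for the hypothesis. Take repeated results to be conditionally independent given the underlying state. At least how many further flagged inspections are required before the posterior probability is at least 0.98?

Prior odds = 0.019/0.981 = 19/981.
Bayes factor of the evidence already in hand = 4.5.
Odds after that evidence = (19/981) × 4.5 = 19/218.
Target odds = 0.98/0.02 = 49.
Need 1.8ⁿ ≥ 49 ÷ (19/218) = 10682/19.
1.8¹⁰ ≈357.047 falls short of 10682/19 but 1.8¹¹ ≈642.684 reaches it, so n = 11.

11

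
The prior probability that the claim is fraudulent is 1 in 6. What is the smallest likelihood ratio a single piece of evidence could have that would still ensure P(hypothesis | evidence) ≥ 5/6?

Prior odds = (1/6)/(5/6) = 0.2.
Target odds = (5/6)/(1/6) = 5.
Required Bayes factor = 5 ÷ 0.2 = 25.

25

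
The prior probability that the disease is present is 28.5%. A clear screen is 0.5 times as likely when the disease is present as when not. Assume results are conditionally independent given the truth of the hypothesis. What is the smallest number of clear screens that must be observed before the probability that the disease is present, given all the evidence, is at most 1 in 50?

Prior odds: 0.285 ÷ 0.715 = 57/143.
Likelihood ratio per clear screen = 0.5.
Target posterior odds = 0.02/0.98 = 1/49.
Need (57/143) × 0.5ⁿ ≤ 1/49, i.e. 0.5ⁿ ≤ 143/2793.
0.5⁴ = 0.0625 is still above 143/2793 but 0.5⁵ = 0.03125 is at or below it, so n = 5.

5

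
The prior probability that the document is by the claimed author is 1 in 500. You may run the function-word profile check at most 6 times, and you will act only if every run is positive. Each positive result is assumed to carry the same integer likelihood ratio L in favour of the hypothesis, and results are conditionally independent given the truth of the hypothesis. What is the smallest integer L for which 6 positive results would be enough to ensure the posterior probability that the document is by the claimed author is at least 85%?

4

Prior odds = 0.002/0.998 = 1/499.
Target odds = 0.85/0.15 = 17/3.
Need L⁶ ≥ 17/3 ÷ (1/499) = 8483/3.
3⁶ = 729 < 8483/3 ≤ 4096 = 4⁶, so L = 4.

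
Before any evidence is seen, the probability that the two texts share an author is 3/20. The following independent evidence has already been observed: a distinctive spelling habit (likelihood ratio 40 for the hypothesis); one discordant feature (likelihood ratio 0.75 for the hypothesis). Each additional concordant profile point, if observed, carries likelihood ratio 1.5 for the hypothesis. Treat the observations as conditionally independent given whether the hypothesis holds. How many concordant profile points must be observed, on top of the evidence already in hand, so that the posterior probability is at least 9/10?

2

Prior odds = 0.15/0.85 = 3/17.
Combined Bayes factor of the evidence already in hand = 40 × 0.75 = 30.
Odds after that evidence = (3/17) × 30 = 90/17.
Target odds = 0.9/0.1 = 9.
Need 1.5ⁿ ≥ 9 ÷ (90/17) = 1.7.
1.5¹ = 1.5 falls short of 1.7 but 1.5² = 2.25 reaches it, so n = 2.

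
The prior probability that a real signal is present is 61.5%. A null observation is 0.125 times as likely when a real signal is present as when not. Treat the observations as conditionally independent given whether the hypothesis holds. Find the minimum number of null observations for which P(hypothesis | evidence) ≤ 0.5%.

Prior odds: 0.615 ÷ 0.385 = 123/77.
Likelihood ratio per null observation = 0.125.
Target posterior odds = 0.005/0.995 = 1/199.
Need (123/77) × 0.125ⁿ ≤ 1/199, i.e. 0.125ⁿ ≤ 77/24477.
0.125² = 0.015625 is still above 77/24477 but 0.125³ = 0.001953125 is at or below it, so n = 3.

3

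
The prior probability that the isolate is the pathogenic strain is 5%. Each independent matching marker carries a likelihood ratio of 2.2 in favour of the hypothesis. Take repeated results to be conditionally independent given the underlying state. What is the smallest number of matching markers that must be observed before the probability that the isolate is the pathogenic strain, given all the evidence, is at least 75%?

6

Prior odds = 0.05/0.95 = 1/19.
Likelihood ratio per matching marker = 2.2.
Target posterior odds = 0.75/0.25 = 3.
Need (1/19) × 2.2ⁿ ≥ 3, i.e. 2.2ⁿ ≥ 57.
2.2⁵ = 51.53632 falls short of 57 but 2.2⁶ = 1771561/15625 reaches it, so n = 6.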